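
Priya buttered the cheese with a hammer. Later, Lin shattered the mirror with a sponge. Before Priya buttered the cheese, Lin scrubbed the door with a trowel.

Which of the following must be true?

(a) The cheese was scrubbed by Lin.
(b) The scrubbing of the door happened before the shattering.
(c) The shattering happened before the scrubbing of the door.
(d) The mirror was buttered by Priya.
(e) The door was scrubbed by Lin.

(b), (e)

(a) Not entailed — Lin scrubbed the door, not the cheese; the cheese belongs to the buttering event.
(b) Entailed — the narrative places the scrubbing before the shattering.
(c) Not entailed — the narrative places the scrubbing before the shattering, not after.
(d) Not entailed — Priya buttered the cheese, not the mirror; the mirror belongs to the shattering event.
(e) Entailed — this follows by dropping conjuncts from the scrubbing event's description.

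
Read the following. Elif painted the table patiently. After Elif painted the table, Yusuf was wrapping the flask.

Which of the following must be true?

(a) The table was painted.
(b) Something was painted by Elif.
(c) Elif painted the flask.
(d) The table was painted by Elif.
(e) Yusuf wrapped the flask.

(a), (b), (d)

(a) Entailed — this follows by dropping conjuncts from the painting event's description.
(b) Entailed — every conjunct here is already in the original painting event.
(c) Not entailed — Elif painted the table, not the flask; the flask belongs to the wrapping event.
(d) Entailed — every conjunct here is already in the original painting event.
(e) Not entailed — 'was wrapping' is progressive on an accomplishment; it does not entail the completed 'wrapped'.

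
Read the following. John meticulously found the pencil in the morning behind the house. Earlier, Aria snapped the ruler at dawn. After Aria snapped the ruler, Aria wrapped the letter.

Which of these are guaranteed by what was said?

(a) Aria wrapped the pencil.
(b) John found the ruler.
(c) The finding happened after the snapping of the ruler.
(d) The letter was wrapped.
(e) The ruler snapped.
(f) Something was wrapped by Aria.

(c), (d), (e), (f)

(a) Not entailed — Aria wrapped the letter, not the pencil; the pencil belongs to the finding event.
(b) Not entailed — John found the pencil, not the ruler; the ruler belongs to the snapping event.
(c) Entailed — the narrative places the snapping before the finding.
(d) Entailed — the original entails any weakening of itself; this just generalizes the agent.
(e) Entailed — 'Aria snapped the ruler' is causative; it entails the inchoative 'the ruler snapped'.
(f) Entailed — every conjunct here is already in the original wrapping event.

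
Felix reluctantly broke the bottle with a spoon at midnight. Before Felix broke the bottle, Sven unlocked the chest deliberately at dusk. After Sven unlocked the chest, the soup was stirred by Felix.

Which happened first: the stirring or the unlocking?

The connectives place the unlocking before the stirring.

the unlocking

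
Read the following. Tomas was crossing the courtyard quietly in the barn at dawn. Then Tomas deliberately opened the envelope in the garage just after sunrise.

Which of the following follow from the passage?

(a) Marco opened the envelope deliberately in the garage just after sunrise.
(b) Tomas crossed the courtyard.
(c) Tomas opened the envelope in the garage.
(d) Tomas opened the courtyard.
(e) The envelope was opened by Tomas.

(a) Not entailed — the passage has Tomas opening the envelope, not Marco.
(b) Not entailed — 'was crossing' is progressive on an accomplishment; it does not entail the completed 'crossed'.
(c) Entailed — the original entails any weakening of itself; this just drops 'just after sunrise', 'deliberately'.
(d) Not entailed — Tomas opened the envelope, not the courtyard; the courtyard belongs to the crossing event.
(e) Entailed — this follows by dropping conjuncts from the opening event's description.

(c), (e)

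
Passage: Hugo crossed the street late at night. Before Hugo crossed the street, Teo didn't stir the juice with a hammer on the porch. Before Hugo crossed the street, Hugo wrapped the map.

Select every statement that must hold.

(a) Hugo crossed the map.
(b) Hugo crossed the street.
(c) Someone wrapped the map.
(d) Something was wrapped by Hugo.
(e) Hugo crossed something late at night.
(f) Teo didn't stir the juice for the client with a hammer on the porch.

(a) Not entailed — Hugo crossed the street, not the map; the map belongs to the wrapping event.
(b) Entailed — this follows by dropping conjuncts from the crossing event's description.
(c) Entailed — generalizing the agent leaves a sub-description the original still satisfies.
(d) Entailed — this follows by dropping conjuncts from the wrapping event's description.
(e) Entailed — this follows by dropping conjuncts from the crossing event's description.
(f) Entailed — under negation, adding a further restriction is entailed: if no such stirring event occurred, none occurred for the client either.

(b), (c), (d), (e), (f)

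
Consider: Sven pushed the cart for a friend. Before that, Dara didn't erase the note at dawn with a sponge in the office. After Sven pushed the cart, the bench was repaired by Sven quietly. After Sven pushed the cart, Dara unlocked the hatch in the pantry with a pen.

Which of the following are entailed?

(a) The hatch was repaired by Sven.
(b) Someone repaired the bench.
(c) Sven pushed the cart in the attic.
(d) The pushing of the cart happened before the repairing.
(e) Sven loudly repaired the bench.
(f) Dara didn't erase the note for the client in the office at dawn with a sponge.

(a) Not entailed — Sven repaired the bench, not the hatch; the hatch belongs to the unlocking event.
(b) Entailed — dropping 'quietly' and generalizing the agent leaves a sub-description the original still satisfies.
(c) Not entailed — 'in the attic' adds information not in the original event.
(d) Entailed — the narrative places the pushing before the repairing.
(e) Not entailed — 'loudly' adds a manner not in (and inconsistent with) the original.
(f) Entailed — under negation, adding a further restriction is entailed: if no such erasing event occurred, none occurred for the client either.

(b), (d), (f)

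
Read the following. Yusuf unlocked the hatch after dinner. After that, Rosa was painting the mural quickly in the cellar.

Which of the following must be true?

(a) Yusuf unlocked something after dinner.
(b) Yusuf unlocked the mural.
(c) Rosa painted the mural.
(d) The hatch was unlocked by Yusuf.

(a) Entailed — the original entails any weakening of itself; this just generalizes the patient.
(b) Not entailed — Yusuf unlocked the hatch, not the mural; the mural belongs to the painting event.
(c) Not entailed — 'was painting' is progressive on an accomplishment; it does not entail the completed 'painted'.
(d) Entailed — dropping 'after dinner' leaves a sub-description the original still satisfies.

(a), (d)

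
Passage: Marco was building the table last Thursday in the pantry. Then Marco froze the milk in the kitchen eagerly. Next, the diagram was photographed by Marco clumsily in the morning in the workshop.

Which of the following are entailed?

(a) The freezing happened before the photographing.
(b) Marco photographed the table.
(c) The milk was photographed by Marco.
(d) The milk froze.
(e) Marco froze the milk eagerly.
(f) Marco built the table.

(a), (d), (e)

(a) Entailed — the narrative places the freezing before the photographing.
(b) Not entailed — Marco photographed the diagram, not the table; the table belongs to the building event.
(c) Not entailed — Marco photographed the diagram, not the milk; the milk belongs to the freezing event.
(d) Entailed — 'Marco froze the milk' is causative; it entails the inchoative 'the milk froze'.
(e) Entailed — dropping 'in the kitchen' leaves a sub-description the original still satisfies.
(f) Not entailed — 'was building' is progressive on an accomplishment; it does not entail the completed 'built'.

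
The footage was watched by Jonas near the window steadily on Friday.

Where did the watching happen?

'near the window' marks the location of the watching event.

near the window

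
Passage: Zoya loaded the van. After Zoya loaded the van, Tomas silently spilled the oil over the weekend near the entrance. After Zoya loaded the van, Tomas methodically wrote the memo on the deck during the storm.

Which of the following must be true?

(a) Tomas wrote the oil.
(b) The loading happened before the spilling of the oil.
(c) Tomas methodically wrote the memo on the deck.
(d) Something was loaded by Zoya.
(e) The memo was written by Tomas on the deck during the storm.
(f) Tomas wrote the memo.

(a) Not entailed — Tomas wrote the memo, not the oil; the oil belongs to the spilling event.
(b) Entailed — the narrative places the loading before the spilling.
(c) Entailed — dropping 'during the storm' leaves a sub-description the original still satisfies.
(d) Entailed — the original entails any weakening of itself; this just generalizes the patient.
(e) Entailed — the original entails any weakening of itself; this just drops 'methodically'.
(f) Entailed — every conjunct here is already in the original writing event.

(b), (c), (d), (e), (f)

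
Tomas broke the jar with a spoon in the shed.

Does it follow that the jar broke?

'Tomas broke the jar' is the causative; it entails the inchoative 'the jar broke'.

yes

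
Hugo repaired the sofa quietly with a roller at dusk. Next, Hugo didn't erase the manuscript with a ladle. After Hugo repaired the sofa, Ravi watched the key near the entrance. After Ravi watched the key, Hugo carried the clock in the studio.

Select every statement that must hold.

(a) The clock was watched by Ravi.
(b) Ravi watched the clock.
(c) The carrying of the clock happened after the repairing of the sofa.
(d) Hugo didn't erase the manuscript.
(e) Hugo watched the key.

(c)

(a) Not entailed — Ravi watched the key, not the clock; the clock belongs to the carrying event.
(b) Not entailed — Ravi watched the key, not the clock; the clock belongs to the carrying event.
(c) Entailed — the narrative places the repairing before the carrying.
(d) Not entailed — dropping 'with a ladle' under negation is not valid — the original leaves open that Hugo erased the manuscript some other way.
(e) Not entailed — the passage has Ravi watching the key, not Hugo.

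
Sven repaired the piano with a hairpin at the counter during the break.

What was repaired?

'the piano' marks the patient of the repairing event.

the piano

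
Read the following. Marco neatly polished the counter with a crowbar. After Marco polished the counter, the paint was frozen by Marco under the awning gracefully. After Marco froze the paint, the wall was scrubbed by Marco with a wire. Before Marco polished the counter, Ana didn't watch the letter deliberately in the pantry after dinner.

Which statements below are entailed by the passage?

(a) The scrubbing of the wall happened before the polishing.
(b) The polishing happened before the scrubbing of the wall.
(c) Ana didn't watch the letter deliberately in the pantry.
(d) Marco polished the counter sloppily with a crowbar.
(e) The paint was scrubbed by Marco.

(a) Not entailed — the narrative places the polishing before the scrubbing, not after.
(b) Entailed — the narrative places the polishing before the scrubbing.
(c) Not entailed — dropping 'after dinner' under negation is not valid — the original leaves open that Ana watched the letter some other way.
(d) Not entailed — 'sloppily' adds a manner not in (and inconsistent with) the original.
(e) Not entailed — Marco scrubbed the wall, not the paint; the paint belongs to the freezing event.

(b)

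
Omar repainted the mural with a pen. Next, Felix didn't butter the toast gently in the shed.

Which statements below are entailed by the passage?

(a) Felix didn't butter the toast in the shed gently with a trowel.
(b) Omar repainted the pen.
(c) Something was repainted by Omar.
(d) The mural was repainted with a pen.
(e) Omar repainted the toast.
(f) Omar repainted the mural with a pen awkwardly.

(a) Entailed — under negation, adding a further restriction is entailed: if no such buttering event occurred, none occurred with a trowel either.
(b) Not entailed — the pen is the instrument, not what was repainted.
(c) Entailed — the original entails any weakening of itself; this just drops 'with a pen' and generalizes the patient.
(d) Entailed — every conjunct here is already in the original repainting event.
(e) Not entailed — Omar repainted the mural, not the toast; the toast belongs to the buttering event.
(f) Not entailed — 'awkwardly' adds information not in the original event.

(a), (c), (d)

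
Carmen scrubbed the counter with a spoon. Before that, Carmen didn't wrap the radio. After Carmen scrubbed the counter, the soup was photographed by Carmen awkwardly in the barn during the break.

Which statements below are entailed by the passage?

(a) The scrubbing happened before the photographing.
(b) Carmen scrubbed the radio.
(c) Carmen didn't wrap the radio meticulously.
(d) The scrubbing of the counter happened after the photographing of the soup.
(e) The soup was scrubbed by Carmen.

(a), (c)

(a) Entailed — the narrative places the scrubbing before the photographing.
(b) Not entailed — Carmen scrubbed the counter, not the radio; the radio belongs to the wrapping event.
(c) Entailed — under negation, adding a further restriction is entailed: if no such wrapping event occurred, none occurred meticulously either.
(d) Not entailed — the narrative places the scrubbing before the photographing, not after.
(e) Not entailed — Carmen scrubbed the counter, not the soup; the soup belongs to the photographing event.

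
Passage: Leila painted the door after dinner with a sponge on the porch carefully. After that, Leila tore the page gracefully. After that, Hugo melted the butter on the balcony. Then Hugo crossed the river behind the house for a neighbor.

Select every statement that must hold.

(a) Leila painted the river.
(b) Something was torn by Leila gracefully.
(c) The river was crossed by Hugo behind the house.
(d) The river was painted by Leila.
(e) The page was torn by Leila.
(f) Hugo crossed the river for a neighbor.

(b), (c), (e), (f)

(a) Not entailed — Leila painted the door, not the river; the river belongs to the crossing event.
(b) Entailed — this follows by dropping conjuncts from the tearing event's description.
(c) Entailed — dropping 'for a neighbor' leaves a sub-description the original still satisfies.
(d) Not entailed — Leila painted the door, not the river; the river belongs to the crossing event.
(e) Entailed — the original entails any weakening of itself; this just drops 'gracefully'.
(f) Entailed — this follows by dropping conjuncts from the crossing event's description.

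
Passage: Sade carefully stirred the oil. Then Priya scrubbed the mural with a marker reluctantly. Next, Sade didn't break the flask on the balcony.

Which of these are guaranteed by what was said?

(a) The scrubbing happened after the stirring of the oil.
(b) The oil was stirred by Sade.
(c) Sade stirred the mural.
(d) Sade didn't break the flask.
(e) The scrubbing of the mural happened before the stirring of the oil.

(a) Entailed — the narrative places the stirring before the scrubbing.
(b) Entailed — the original entails any weakening of itself; this just drops 'carefully'.
(c) Not entailed — Sade stirred the oil, not the mural; the mural belongs to the scrubbing event.
(d) Not entailed — dropping 'on the balcony' under negation is not valid — the original leaves open that Sade broke the flask some other way.
(e) Not entailed — the narrative places the stirring before the scrubbing, not after.

(a), (b)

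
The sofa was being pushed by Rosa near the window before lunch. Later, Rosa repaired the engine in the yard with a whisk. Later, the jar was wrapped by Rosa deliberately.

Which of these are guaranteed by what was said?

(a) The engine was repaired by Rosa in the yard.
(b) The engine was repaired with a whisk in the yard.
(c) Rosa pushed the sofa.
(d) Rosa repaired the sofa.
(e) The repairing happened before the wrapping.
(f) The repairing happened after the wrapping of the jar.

(a), (b), (c), (e)

(a) Entailed — the original entails any weakening of itself; this just drops 'with a whisk'.
(b) Entailed — this follows by dropping conjuncts from the repairing event's description.
(c) Entailed — 'push' is an activity; 'was pushing' entails that some pushing happened, so 'pushed' holds.
(d) Not entailed — Rosa repaired the engine, not the sofa; the sofa belongs to the pushing event.
(e) Entailed — the narrative places the repairing before the wrapping.
(f) Not entailed — the narrative places the repairing before the wrapping, not after.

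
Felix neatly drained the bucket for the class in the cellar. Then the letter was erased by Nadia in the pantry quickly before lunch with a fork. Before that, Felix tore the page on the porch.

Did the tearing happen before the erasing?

The narrative orders the tearing before the erasing.

yes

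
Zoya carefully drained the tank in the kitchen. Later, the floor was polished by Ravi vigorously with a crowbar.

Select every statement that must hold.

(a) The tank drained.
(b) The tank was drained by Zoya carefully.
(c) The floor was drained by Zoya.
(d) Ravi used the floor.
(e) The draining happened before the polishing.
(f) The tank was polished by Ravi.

(a), (b), (e)

(a) Entailed — 'Zoya drained the tank' is causative; it entails the inchoative 'the tank drained'.
(b) Entailed — this follows by dropping conjuncts from the draining event's description.
(c) Not entailed — Zoya drained the tank, not the floor; the floor belongs to the polishing event.
(d) Not entailed — the floor is the patient, not an instrument — Ravi used a crowbar.
(e) Entailed — the narrative places the draining before the polishing.
(f) Not entailed — Ravi polished the floor, not the tank; the tank belongs to the draining event.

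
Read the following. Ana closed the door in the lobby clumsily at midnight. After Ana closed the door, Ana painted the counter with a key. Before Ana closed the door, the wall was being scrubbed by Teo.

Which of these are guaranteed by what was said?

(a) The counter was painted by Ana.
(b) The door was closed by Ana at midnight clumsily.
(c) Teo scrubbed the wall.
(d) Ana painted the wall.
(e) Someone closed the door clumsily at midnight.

(a) Entailed — the original entails any weakening of itself; this just drops 'with a key'.
(b) Entailed — the original entails any weakening of itself; this just drops 'in the lobby'.
(c) Entailed — 'scrub' is an activity; 'was scrubbing' entails that some scrubbing happened, so 'scrubbed' holds.
(d) Not entailed — Ana painted the counter, not the wall; the wall belongs to the scrubbing event.
(e) Entailed — the original entails any weakening of itself; this just drops 'in the lobby' and generalizes the agent.

(a), (b), (c), (e)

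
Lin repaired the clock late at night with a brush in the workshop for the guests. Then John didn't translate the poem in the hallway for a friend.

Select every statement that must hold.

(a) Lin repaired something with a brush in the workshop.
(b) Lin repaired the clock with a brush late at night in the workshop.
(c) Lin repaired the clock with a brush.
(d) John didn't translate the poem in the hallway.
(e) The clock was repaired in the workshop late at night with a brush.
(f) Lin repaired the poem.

(a) Entailed — every conjunct here is already in the original repairing event.
(b) Entailed — every conjunct here is already in the original repairing event.
(c) Entailed — every conjunct here is already in the original repairing event.
(d) Not entailed — dropping 'for a friend' under negation is not valid — the original leaves open that John translated the poem some other way.
(e) Entailed — every conjunct here is already in the original repairing event.
(f) Not entailed — Lin repaired the clock, not the poem; the poem belongs to the translating event.

(a), (b), (c), (e)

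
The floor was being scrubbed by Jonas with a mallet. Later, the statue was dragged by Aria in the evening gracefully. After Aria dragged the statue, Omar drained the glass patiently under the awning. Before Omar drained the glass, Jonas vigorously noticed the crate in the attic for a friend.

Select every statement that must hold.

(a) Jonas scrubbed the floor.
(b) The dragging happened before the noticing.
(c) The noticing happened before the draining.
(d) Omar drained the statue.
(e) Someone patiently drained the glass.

(a), (c), (e)

(a) Entailed — 'scrub' is an activity; 'was scrubbing' entails that some scrubbing happened, so 'scrubbed' holds.
(b) Not entailed — the narrative doesn't order the dragging relative to the noticing.
(c) Entailed — the narrative places the noticing before the draining.
(d) Not entailed — Omar drained the glass, not the statue; the statue belongs to the dragging event.
(e) Entailed — this follows by dropping conjuncts from the draining event's description.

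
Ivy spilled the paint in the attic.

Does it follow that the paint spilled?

'Ivy spilled the paint' is the causative; it entails the inchoative 'the paint spilled'.

yes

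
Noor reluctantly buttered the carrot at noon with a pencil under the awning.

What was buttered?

'the carrot' marks the patient of the buttering event.

the carrot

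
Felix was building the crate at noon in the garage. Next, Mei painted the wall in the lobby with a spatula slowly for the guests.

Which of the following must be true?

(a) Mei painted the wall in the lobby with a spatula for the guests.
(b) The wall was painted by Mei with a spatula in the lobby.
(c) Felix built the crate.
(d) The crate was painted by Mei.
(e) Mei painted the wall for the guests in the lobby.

(a), (b), (e)

(a) Entailed — dropping 'slowly' leaves a sub-description the original still satisfies.
(b) Entailed — the original entails any weakening of itself; this just drops 'for the guests', 'slowly'.
(c) Not entailed — 'was building' is progressive on an accomplishment; it does not entail the completed 'built'.
(d) Not entailed — Mei painted the wall, not the crate; the crate belongs to the building event.
(e) Entailed — the original entails any weakening of itself; this just drops 'slowly', 'with a spatula'.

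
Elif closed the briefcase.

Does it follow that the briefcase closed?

yes

'Elif closed the briefcase' is the causative; it entails the inchoative 'the briefcase closed'.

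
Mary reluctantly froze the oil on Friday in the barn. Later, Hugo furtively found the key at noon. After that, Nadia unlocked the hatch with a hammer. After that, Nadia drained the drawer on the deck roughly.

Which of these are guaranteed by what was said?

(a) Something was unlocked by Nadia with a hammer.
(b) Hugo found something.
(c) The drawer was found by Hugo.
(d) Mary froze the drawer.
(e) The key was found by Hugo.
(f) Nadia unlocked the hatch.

(a), (b), (e), (f)

(a) Entailed — every conjunct here is already in the original unlocking event.
(b) Entailed — this follows by dropping conjuncts from the finding event's description.
(c) Not entailed — Hugo found the key, not the drawer; the drawer belongs to the draining event.
(d) Not entailed — Mary froze the oil, not the drawer; the drawer belongs to the draining event.
(e) Entailed — this follows by dropping conjuncts from the finding event's description.
(f) Entailed — dropping 'with a hammer' leaves a sub-description the original still satisfies.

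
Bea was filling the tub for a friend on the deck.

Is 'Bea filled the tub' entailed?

no

'was filling' is progressive; for an accomplishment like 'fill the tub', it doesn't entail completion.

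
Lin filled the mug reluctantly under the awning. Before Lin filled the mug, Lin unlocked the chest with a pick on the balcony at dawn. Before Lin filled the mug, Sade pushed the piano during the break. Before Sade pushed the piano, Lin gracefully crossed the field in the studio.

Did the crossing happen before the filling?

yes

The narrative orders the crossing before the filling.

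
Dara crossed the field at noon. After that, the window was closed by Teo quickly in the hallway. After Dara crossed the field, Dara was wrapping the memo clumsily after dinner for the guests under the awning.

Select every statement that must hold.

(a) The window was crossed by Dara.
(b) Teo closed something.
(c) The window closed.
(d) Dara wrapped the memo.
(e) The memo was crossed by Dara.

(a) Not entailed — Dara crossed the field, not the window; the window belongs to the closing event.
(b) Entailed — the original entails any weakening of itself; this just drops 'quickly', 'in the hallway' and generalizes the patient.
(c) Entailed — 'Teo closed the window' is causative; it entails the inchoative 'the window closed'.
(d) Not entailed — 'was wrapping' is progressive on an accomplishment; it does not entail the completed 'wrapped'.
(e) Not entailed — Dara crossed the field, not the memo; the memo belongs to the wrapping event.

(b), (c)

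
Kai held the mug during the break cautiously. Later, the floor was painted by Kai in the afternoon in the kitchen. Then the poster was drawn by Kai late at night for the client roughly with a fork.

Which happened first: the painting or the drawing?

The connectives place the painting before the drawing.

the painting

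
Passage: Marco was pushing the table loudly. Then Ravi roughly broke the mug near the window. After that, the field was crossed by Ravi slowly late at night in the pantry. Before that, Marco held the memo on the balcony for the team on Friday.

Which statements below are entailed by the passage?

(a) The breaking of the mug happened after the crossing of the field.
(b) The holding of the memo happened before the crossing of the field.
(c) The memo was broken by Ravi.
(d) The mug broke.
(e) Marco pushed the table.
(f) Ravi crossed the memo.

(b), (d), (e)

(a) Not entailed — the narrative places the breaking before the crossing, not after.
(b) Entailed — the narrative places the holding before the crossing.
(c) Not entailed — Ravi broke the mug, not the memo; the memo belongs to the holding event.
(d) Entailed — 'Ravi broke the mug' is causative; it entails the inchoative 'the mug broke'.
(e) Entailed — 'push' is an activity; 'was pushing' entails that some pushing happened, so 'pushed' holds.
(f) Not entailed — Ravi crossed the field, not the memo; the memo belongs to the holding event.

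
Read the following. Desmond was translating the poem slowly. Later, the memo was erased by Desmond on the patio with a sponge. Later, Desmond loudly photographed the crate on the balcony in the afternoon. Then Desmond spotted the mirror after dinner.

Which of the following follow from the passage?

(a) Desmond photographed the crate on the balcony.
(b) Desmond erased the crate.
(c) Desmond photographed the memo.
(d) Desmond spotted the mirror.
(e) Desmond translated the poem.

(a), (d)

(a) Entailed — dropping 'loudly', 'in the afternoon' leaves a sub-description the original still satisfies.
(b) Not entailed — Desmond erased the memo, not the crate; the crate belongs to the photographing event.
(c) Not entailed — Desmond photographed the crate, not the memo; the memo belongs to the erasing event.
(d) Entailed — the original entails any weakening of itself; this just drops 'after dinner'.
(e) Not entailed — 'was translating' is progressive on an accomplishment; it does not entail the completed 'translated'.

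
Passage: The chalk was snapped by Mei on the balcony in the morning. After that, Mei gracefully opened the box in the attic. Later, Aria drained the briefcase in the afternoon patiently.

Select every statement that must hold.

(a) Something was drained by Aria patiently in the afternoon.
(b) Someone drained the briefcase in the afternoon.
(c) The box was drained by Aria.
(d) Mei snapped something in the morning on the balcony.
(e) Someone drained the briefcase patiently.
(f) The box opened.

(a) Entailed — generalizing the patient leaves a sub-description the original still satisfies.
(b) Entailed — this follows by dropping conjuncts from the draining event's description.
(c) Not entailed — Aria drained the briefcase, not the box; the box belongs to the opening event.
(d) Entailed — generalizing the patient leaves a sub-description the original still satisfies.
(e) Entailed — every conjunct here is already in the original draining event.
(f) Entailed — 'Mei opened the box' is causative; it entails the inchoative 'the box opened'.

(a), (b), (d), (e), (f)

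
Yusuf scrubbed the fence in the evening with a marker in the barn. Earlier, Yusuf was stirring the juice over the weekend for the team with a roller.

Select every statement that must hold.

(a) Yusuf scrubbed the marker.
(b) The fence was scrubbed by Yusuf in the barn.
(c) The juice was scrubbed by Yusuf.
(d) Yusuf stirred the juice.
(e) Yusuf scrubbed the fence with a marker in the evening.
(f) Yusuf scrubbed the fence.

(a) Not entailed — the marker is the instrument, not what was scrubbed.
(b) Entailed — every conjunct here is already in the original scrubbing event.
(c) Not entailed — Yusuf scrubbed the fence, not the juice; the juice belongs to the stirring event.
(d) Entailed — 'stir' is an activity; 'was stirring' entails that some stirring happened, so 'stirred' holds.
(e) Entailed — the original entails any weakening of itself; this just drops 'in the barn'.
(f) Entailed — this follows by dropping conjuncts from the scrubbing event's description.

(b), (d), (e), (f)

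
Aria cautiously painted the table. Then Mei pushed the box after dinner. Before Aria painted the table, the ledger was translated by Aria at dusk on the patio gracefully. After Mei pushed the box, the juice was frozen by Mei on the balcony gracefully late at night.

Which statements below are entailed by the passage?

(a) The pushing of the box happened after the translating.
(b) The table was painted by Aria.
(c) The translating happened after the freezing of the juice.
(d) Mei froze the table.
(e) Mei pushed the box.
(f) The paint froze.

(a), (b), (e)

(a) Entailed — the narrative places the translating before the pushing.
(b) Entailed — this follows by dropping conjuncts from the painting event's description.
(c) Not entailed — the narrative places the translating before the freezing, not after.
(d) Not entailed — Mei froze the juice, not the table; the table belongs to the painting event.
(e) Entailed — every conjunct here is already in the original pushing event.
(f) Not entailed — the juice is what froze, not the paint.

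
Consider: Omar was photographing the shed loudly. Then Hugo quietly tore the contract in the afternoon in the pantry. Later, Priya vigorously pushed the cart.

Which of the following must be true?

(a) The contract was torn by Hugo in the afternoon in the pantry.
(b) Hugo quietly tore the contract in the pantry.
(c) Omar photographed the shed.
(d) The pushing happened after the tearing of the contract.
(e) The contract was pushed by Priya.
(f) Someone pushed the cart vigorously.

(a) Entailed — this follows by dropping conjuncts from the tearing event's description.
(b) Entailed — the original entails any weakening of itself; this just drops 'in the afternoon'.
(c) Not entailed — 'was photographing' is progressive on an accomplishment; it does not entail the completed 'photographed'.
(d) Entailed — the narrative places the tearing before the pushing.
(e) Not entailed — Priya pushed the cart, not the contract; the contract belongs to the tearing event.
(f) Entailed — generalizing the agent leaves a sub-description the original still satisfies.

(a), (b), (d), (f)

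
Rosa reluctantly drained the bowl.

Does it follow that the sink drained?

Nothing is said about any sink; only the bowl is affected.

no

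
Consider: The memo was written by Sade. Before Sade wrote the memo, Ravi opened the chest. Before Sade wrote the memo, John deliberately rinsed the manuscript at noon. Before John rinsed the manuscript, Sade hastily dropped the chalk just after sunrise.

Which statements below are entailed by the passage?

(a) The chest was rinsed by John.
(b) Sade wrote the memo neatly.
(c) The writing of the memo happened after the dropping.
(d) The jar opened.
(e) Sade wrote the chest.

(a) Not entailed — John rinsed the manuscript, not the chest; the chest belongs to the opening event.
(b) Not entailed — 'neatly' adds information not in the original event.
(c) Entailed — the narrative places the dropping before the writing.
(d) Not entailed — the chest is what opened, not the jar.
(e) Not entailed — Sade wrote the memo, not the chest; the chest belongs to the opening event.

(c)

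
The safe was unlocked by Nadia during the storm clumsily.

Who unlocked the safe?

'Nadia' marks the agent of the unlocking event.

Nadia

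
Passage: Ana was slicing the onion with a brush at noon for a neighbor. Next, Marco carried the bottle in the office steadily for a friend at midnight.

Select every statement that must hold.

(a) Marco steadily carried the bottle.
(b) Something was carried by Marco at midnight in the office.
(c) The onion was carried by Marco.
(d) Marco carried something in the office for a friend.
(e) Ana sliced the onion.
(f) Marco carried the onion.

(a) Entailed — this follows by dropping conjuncts from the carrying event's description.
(b) Entailed — the original entails any weakening of itself; this just drops 'for a friend', 'steadily' and generalizes the patient.
(c) Not entailed — Marco carried the bottle, not the onion; the onion belongs to the slicing event.
(d) Entailed — every conjunct here is already in the original carrying event.
(e) Not entailed — 'was slicing' is progressive on an accomplishment; it does not entail the completed 'sliced'.
(f) Not entailed — Marco carried the bottle, not the onion; the onion belongs to the slicing event.

(a), (b), (d)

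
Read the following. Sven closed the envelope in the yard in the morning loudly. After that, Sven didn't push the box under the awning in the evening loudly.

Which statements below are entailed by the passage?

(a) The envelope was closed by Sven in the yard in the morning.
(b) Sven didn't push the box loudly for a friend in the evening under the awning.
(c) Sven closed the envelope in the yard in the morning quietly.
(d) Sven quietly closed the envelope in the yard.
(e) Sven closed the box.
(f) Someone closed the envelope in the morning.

(a) Entailed — dropping 'loudly' leaves a sub-description the original still satisfies.
(b) Entailed — under negation, adding a further restriction is entailed: if no such pushing event occurred, none occurred for a friend either.
(c) Not entailed — 'quietly' adds a manner not in (and inconsistent with) the original.
(d) Not entailed — 'quietly' adds a manner not in (and inconsistent with) the original.
(e) Not entailed — Sven closed the envelope, not the box; the box belongs to the pushing event.
(f) Entailed — every conjunct here is already in the original closing event.

(a), (b), (f)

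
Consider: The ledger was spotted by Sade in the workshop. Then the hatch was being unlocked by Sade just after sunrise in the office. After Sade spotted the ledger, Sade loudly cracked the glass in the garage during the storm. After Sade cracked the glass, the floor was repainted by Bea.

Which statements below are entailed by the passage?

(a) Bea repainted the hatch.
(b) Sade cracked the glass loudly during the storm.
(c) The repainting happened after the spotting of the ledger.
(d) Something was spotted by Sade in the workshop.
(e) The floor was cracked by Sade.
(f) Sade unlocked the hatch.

(b), (c), (d)

(a) Not entailed — Bea repainted the floor, not the hatch; the hatch belongs to the unlocking event.
(b) Entailed — every conjunct here is already in the original cracking event.
(c) Entailed — the narrative places the spotting before the repainting.
(d) Entailed — this follows by dropping conjuncts from the spotting event's description.
(e) Not entailed — Sade cracked the glass, not the floor; the floor belongs to the repainting event.
(f) Not entailed — 'was unlocking' is progressive on an accomplishment; it does not entail the completed 'unlocked'.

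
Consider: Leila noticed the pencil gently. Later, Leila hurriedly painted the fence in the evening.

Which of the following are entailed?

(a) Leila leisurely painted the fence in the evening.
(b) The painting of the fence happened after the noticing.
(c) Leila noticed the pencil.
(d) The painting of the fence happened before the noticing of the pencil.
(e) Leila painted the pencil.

(b), (c)

(a) Not entailed — 'leisurely' adds a manner not in (and inconsistent with) the original.
(b) Entailed — the narrative places the noticing before the painting.
(c) Entailed — dropping 'gently' leaves a sub-description the original still satisfies.
(d) Not entailed — the narrative places the noticing before the painting, not after.
(e) Not entailed — Leila painted the fence, not the pencil; the pencil belongs to the noticing event.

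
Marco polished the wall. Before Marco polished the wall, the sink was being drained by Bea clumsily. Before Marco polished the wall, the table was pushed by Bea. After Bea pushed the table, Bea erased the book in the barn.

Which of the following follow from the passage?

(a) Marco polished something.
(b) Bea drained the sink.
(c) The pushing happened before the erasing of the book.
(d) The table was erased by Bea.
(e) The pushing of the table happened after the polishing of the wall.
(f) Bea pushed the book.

(a), (c)

(a) Entailed — every conjunct here is already in the original polishing event.
(b) Not entailed — 'was draining' is progressive on an accomplishment; it does not entail the completed 'drained'.
(c) Entailed — the narrative places the pushing before the erasing.
(d) Not entailed — Bea erased the book, not the table; the table belongs to the pushing event.
(e) Not entailed — the narrative places the pushing before the polishing, not after.
(f) Not entailed — Bea pushed the table, not the book; the book belongs to the erasing event.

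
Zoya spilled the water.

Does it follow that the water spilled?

yes

'Zoya spilled the water' is the causative; it entails the inchoative 'the water spilled'.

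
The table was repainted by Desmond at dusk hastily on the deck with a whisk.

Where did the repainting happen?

'on the deck' marks the location of the repainting event.

on the deck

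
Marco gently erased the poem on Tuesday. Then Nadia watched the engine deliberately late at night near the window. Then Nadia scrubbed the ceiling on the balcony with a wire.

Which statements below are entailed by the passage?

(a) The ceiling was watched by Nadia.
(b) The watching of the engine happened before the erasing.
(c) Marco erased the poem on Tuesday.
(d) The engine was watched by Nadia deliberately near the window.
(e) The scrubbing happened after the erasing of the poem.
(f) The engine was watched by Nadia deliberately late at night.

(a) Not entailed — Nadia watched the engine, not the ceiling; the ceiling belongs to the scrubbing event.
(b) Not entailed — the narrative places the erasing before the watching, not after.
(c) Entailed — this follows by dropping conjuncts from the erasing event's description.
(d) Entailed — dropping 'late at night' leaves a sub-description the original still satisfies.
(e) Entailed — the narrative places the erasing before the scrubbing.
(f) Entailed — every conjunct here is already in the original watching event.

(c), (d), (e), (f)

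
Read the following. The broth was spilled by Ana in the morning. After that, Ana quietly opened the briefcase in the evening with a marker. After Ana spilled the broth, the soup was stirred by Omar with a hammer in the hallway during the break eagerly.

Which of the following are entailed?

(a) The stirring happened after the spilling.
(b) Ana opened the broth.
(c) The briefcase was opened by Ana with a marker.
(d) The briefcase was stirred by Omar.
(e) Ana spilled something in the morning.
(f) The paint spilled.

(a), (c), (e)

(a) Entailed — the narrative places the spilling before the stirring.
(b) Not entailed — Ana opened the briefcase, not the broth; the broth belongs to the spilling event.
(c) Entailed — this follows by dropping conjuncts from the opening event's description.
(d) Not entailed — Omar stirred the soup, not the briefcase; the briefcase belongs to the opening event.
(e) Entailed — the original entails any weakening of itself; this just generalizes the patient.
(f) Not entailed — the broth is what spilled, not the paint.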